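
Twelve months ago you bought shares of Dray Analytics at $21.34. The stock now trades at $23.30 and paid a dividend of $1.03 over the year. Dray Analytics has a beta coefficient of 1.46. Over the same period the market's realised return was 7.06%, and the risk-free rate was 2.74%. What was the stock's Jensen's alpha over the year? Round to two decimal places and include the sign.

+4.96%

Realised HPR = (P1 + D1 − P0) / P0 = (23.30 + 1.03 − 21.34) / 21.34 = 2.99 / 21.34 = 14.0112%
MRP = 7.06% − 2.74% = 4.32%
CAPM required = R_f + β·MRP = 2.74% + 1.46 × 4.32% = 9.0472%
α = realised − required = 14.0112% − 9.0472% = +4.96%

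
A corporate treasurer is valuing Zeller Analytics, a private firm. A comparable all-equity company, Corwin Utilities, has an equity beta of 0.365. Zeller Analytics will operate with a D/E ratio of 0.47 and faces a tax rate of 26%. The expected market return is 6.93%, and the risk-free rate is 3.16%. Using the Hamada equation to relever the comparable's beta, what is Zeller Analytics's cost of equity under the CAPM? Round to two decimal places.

5.01%

β_L = β_U × [1 + (1 − t)(D/E)] = 0.365 × [1 + (1 − 0.26) × 0.47]
    = 0.365 × [1 + 0.74 × 0.47] = 0.365 × 1.3478 = 0.4919
MRP = 6.93% − 3.16% = 3.77%
E(R) = R_f + β_L × MRP = 3.16% + 0.4919 × 3.77% = 5.01%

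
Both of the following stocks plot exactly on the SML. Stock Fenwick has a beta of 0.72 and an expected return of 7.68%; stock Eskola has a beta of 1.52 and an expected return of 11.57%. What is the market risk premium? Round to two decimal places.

4.86%

Both satisfy E(R) = R_f + β·MRP, so the slope of the SML is
MRP = (11.57% − 7.68%) / (1.52 − 0.72) = 3.89% / 0.80 = 4.8625%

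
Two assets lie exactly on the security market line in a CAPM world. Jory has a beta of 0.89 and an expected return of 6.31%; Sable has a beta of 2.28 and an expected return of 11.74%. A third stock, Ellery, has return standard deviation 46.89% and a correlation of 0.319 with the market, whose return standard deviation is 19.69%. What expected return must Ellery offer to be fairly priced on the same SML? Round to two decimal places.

MRP = (11.74% − 6.31%) / (2.28 − 0.89) = 3.9065%
R_f = 6.31% − 0.89 × 3.9065% = 2.8332%
β_Ellery = ρ·σ_i/σ_m = 0.319 × 46.89 / 19.69 = 0.7597
E(R_Ellery) = R_f + β × MRP = 2.8332% + 0.7597 × 3.9065% = 5.80%

5.80%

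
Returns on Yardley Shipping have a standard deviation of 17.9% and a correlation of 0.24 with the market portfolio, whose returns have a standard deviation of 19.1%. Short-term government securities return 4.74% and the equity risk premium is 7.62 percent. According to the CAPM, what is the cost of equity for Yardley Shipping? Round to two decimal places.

β = ρ × σ_i / σ_m = 0.24 × 17.9% / 19.1% = 0.2249
E(R) = 4.74% + 0.2249 × 7.62% = 6.45%

6.45%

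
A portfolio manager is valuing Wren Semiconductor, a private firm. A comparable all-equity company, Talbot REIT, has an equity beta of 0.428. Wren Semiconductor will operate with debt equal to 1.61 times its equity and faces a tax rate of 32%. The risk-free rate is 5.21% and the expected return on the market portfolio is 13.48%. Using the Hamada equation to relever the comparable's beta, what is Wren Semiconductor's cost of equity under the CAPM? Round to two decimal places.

β_L = β_U × [1 + (1 − t)(D/E)] = 0.428 × [1 + (1 − 0.32) × 1.61]
    = 0.428 × [1 + 0.68 × 1.61] = 0.428 × 2.0948 = 0.8966
MRP = 13.48% − 5.21% = 8.27%
E(R) = R_f + β_L × MRP = 5.21% + 0.8966 × 8.27% = 12.62%

12.62%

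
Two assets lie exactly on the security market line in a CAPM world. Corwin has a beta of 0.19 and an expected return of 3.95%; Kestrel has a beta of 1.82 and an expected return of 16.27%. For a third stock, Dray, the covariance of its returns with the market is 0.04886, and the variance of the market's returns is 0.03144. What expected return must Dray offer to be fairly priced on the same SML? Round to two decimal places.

14.26%

MRP = (16.27% − 3.95%) / (1.82 − 0.19) = 7.5583%
R_f = 3.95% − 0.19 × 7.5583% = 2.5139%
β_Dray = Cov / Var(R_m) = 0.04886 / 0.03144 = 1.5541
E(R_Dray) = R_f + β × MRP = 2.5139% + 1.5541 × 7.5583% = 14.26%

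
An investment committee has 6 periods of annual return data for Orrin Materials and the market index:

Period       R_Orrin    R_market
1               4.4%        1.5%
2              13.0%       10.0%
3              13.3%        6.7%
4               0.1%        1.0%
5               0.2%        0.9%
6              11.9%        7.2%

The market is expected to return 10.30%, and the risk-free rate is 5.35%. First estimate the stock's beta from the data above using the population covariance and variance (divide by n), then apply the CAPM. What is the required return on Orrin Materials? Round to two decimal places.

12.88%

Mean R_i = (4.4 + 13.0 + 13.3 + 0.1 + 0.2 + 11.9) / 6 = 7.1500%
Mean R_m = (1.5 + 10.0 + 6.7 + 1.0 + 0.9 + 7.2) / 6 = 4.5500%
Σ(R_i − R̄_i)(R_m − R̄_m) = 116.4750  ⇒  Cov = 116.4750 / 6 = 19.4125
Σ(R_m − R̄_m)² = 76.5750  ⇒  Var(R_m) = 76.5750 / 6 = 12.7625
β = Cov / Var(R_m) = 19.4125 / 12.7625 = 1.5211
MRP = 10.30% − 5.35% = 4.95%
E(R) = R_f + β × MRP = 5.35% + 1.5211 × 4.95% = 12.88%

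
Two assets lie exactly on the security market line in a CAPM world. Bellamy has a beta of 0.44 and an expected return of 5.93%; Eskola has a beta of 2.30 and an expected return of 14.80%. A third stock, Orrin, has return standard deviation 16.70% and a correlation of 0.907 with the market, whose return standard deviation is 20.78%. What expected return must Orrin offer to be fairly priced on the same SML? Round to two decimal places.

7.31%

MRP = (14.80% − 5.93%) / (2.30 − 0.44) = 4.7688%
R_f = 5.93% − 0.44 × 4.7688% = 3.8317%
β_Orrin = ρ·σ_i/σ_m = 0.907 × 16.70 / 20.78 = 0.7289
E(R_Orrin) = R_f + β × MRP = 3.8317% + 0.7289 × 4.7688% = 7.31%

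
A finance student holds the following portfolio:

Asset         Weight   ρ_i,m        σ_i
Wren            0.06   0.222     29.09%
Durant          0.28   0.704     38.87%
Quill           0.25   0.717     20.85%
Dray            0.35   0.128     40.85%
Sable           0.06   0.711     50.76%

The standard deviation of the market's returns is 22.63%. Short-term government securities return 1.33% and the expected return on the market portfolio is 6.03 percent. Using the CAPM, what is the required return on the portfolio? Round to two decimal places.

β_Wren = 0.222 × 29.09% / 22.63% = 0.2854
β_Durant = 0.704 × 38.87% / 22.63% = 1.2092
β_Quill = 0.717 × 20.85% / 22.63% = 0.6606
β_Dray = 0.128 × 40.85% / 22.63% = 0.2311
β_Sable = 0.711 × 50.76% / 22.63% = 1.5948
β_P = Σ w_i β_i = 0.06×0.2854 + 0.28×1.2092 + 0.25×0.6606 + 0.35×0.2311 + 0.06×1.5948 = 0.6974
MRP = 6.03% − 1.33% = 4.70%
E(R_P) = R_f + β_P × MRP = 1.33% + 0.6974 × 4.70% = 4.61%

4.61%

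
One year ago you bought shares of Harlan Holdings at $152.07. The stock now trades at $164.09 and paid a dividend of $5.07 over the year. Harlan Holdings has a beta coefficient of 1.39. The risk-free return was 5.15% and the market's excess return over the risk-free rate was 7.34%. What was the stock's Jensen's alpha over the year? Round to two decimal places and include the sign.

Realised HPR = (P1 + D1 − P0) / P0 = (164.09 + 5.07 − 152.07) / 152.07 = 17.09 / 152.07 = 11.2382%
CAPM required = R_f + β·MRP = 5.15% + 1.39 × 7.34% = 15.3526%
α = realised − required = 11.2382% − 15.3526% = -4.11%

-4.11%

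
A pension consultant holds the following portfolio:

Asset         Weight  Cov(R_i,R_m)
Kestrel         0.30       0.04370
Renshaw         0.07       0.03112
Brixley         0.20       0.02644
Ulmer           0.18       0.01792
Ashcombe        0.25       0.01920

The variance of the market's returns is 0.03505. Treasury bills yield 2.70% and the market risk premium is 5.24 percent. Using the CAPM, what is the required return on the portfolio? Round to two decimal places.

6.98%

β_Kestrel = 0.04370 / 0.03505 = 1.2468
β_Renshaw = 0.03112 / 0.03505 = 0.8879
β_Brixley = 0.02644 / 0.03505 = 0.7544
β_Ulmer = 0.01792 / 0.03505 = 0.5113
β_Ashcombe = 0.01920 / 0.03505 = 0.5478
β_P = Σ w_i β_i = 0.30×1.2468 + 0.07×0.8879 + 0.20×0.7544 + 0.18×0.5113 + 0.25×0.5478 = 0.8161
E(R_P) = R_f + β_P × MRP = 2.70% + 0.8161 × 5.24% = 6.98%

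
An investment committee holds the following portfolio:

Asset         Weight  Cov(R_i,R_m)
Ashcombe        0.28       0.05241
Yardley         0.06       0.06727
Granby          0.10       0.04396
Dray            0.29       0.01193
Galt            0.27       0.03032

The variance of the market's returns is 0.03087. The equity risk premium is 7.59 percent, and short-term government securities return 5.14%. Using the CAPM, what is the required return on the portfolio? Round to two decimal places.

13.68%

β_Ashcombe = 0.05241 / 0.03087 = 1.6978
β_Yardley = 0.06727 / 0.03087 = 2.1791
β_Granby = 0.04396 / 0.03087 = 1.4240
β_Dray = 0.01193 / 0.03087 = 0.3865
β_Galt = 0.03032 / 0.03087 = 0.9822
β_P = Σ w_i β_i = 0.28×1.6978 + 0.06×2.1791 + 0.10×1.4240 + 0.29×0.3865 + 0.27×0.9822 = 1.1258
E(R_P) = R_f + β_P × MRP = 5.14% + 1.1258 × 7.59% = 13.68%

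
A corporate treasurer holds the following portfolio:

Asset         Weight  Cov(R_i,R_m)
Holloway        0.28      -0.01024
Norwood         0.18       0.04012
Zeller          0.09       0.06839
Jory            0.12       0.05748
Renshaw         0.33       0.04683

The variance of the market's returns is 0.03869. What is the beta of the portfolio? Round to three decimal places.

0.849

β_Holloway = -0.01024 / 0.03869 = -0.2647
β_Norwood = 0.04012 / 0.03869 = 1.0370
β_Zeller = 0.06839 / 0.03869 = 1.7676
β_Jory = 0.05748 / 0.03869 = 1.4857
β_Renshaw = 0.04683 / 0.03869 = 1.2104
β_P = Σ w_i β_i = 0.28×-0.2647 + 0.18×1.0370 + 0.09×1.7676 + 0.12×1.4857 + 0.33×1.2104 = 0.8493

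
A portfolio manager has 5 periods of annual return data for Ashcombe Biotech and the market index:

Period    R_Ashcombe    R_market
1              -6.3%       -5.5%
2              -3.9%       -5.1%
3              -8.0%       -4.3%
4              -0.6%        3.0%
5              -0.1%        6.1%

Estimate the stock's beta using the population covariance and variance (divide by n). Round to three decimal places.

0.566

Mean R_i = (-6.3 − 3.9 − 8.0 − 0.6 − 0.1) / 5 = -3.7800%
Mean R_m = (-5.5 − 5.1 − 4.3 + 3.0 + 6.1) / 5 = -1.1600%
Σ(R_i − R̄_i)(R_m − R̄_m) = 64.6060  ⇒  Cov = 64.6060 / 5 = 12.9212
Σ(R_m − R̄_m)² = 114.2320  ⇒  Var(R_m) = 114.2320 / 5 = 22.8464
β = Cov / Var(R_m) = 12.9212 / 22.8464 = 0.5656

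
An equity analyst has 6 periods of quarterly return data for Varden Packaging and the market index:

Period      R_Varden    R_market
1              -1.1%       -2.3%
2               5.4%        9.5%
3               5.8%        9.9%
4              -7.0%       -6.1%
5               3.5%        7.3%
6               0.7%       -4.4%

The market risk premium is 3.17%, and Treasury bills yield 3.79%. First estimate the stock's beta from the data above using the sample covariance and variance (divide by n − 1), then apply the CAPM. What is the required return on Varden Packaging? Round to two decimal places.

Mean R_i = (-1.1 + 5.4 + 5.8 − 7.0 + 3.5 + 0.7) / 6 = 1.2167%
Mean R_m = (-2.3 + 9.5 + 9.9 − 6.1 + 7.3 − 4.4) / 6 = 2.3167%
Σ(R_i − R̄_i)(R_m − R̄_m) = 159.5083  ⇒  Cov = 159.5083 / 5 = 31.9017
Σ(R_m − R̄_m)² = 271.2083  ⇒  Var(R_m) = 271.2083 / 5 = 54.2417
β = Cov / Var(R_m) = 31.9017 / 54.2417 = 0.5881
E(R) = R_f + β × MRP = 3.79% + 0.5881 × 3.17% = 5.65%

5.65%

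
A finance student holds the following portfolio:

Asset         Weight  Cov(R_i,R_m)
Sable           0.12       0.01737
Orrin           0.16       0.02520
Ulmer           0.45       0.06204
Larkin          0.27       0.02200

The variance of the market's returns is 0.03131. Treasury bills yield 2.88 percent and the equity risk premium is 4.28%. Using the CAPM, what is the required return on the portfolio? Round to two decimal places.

β_Sable = 0.01737 / 0.03131 = 0.5548
β_Orrin = 0.02520 / 0.03131 = 0.8049
β_Ulmer = 0.06204 / 0.03131 = 1.9815
β_Larkin = 0.02200 / 0.03131 = 0.7027
β_P = Σ w_i β_i = 0.12×0.5548 + 0.16×0.8049 + 0.45×1.9815 + 0.27×0.7027 = 1.2768
E(R_P) = R_f + β_P × MRP = 2.88% + 1.2768 × 4.28% = 8.34%

8.34%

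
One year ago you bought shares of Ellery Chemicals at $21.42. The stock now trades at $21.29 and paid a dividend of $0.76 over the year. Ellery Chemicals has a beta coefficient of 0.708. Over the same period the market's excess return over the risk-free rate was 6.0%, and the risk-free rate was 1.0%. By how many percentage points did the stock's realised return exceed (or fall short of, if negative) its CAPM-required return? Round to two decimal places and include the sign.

-2.31%

Realised HPR = (P1 + D1 − P0) / P0 = (21.29 + 0.76 − 21.42) / 21.42 = 0.63 / 21.42 = 2.9412%
CAPM required = R_f + β·MRP = 1.0% + 0.708 × 6.0% = 5.2480%
α = realised − required = 2.9412% − 5.2480% = -2.31%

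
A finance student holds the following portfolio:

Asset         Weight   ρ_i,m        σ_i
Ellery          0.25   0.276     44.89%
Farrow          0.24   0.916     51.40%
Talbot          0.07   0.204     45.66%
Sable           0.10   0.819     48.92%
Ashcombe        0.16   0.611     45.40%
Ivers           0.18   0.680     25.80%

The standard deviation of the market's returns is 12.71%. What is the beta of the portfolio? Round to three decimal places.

β_Ellery = 0.276 × 44.89% / 12.71% = 0.9748
β_Farrow = 0.916 × 51.40% / 12.71% = 3.7044
β_Talbot = 0.204 × 45.66% / 12.71% = 0.7329
β_Sable = 0.819 × 48.92% / 12.71% = 3.1523
β_Ashcombe = 0.611 × 45.40% / 12.71% = 2.1825
β_Ivers = 0.680 × 25.80% / 12.71% = 1.3803
β_P = Σ w_i β_i = 0.25×0.9748 + 0.24×3.7044 + 0.07×0.7329 + 0.10×3.1523 + 0.16×2.1825 + 0.18×1.3803 = 2.0969

2.097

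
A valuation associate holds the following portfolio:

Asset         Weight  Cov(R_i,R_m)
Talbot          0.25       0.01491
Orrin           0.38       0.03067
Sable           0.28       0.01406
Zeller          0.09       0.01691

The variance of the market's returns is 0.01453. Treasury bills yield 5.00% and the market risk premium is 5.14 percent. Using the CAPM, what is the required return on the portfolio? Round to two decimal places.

β_Talbot = 0.01491 / 0.01453 = 1.0262
β_Orrin = 0.03067 / 0.01453 = 2.1108
β_Sable = 0.01406 / 0.01453 = 0.9677
β_Zeller = 0.01691 / 0.01453 = 1.1638
β_P = Σ w_i β_i = 0.25×1.0262 + 0.38×2.1108 + 0.28×0.9677 + 0.09×1.1638 = 1.4344
E(R_P) = R_f + β_P × MRP = 5.00% + 1.4344 × 5.14% = 12.37%

12.37%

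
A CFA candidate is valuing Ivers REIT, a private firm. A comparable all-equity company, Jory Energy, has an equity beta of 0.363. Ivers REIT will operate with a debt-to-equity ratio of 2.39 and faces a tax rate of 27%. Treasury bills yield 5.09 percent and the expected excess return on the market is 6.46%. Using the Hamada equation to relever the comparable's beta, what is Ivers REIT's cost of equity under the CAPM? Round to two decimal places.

11.53%

β_L = β_U × [1 + (1 − t)(D/E)] = 0.363 × [1 + (1 − 0.27) × 2.39]
    = 0.363 × [1 + 0.73 × 2.39] = 0.363 × 2.7447 = 0.9963
E(R) = R_f + β_L × MRP = 5.09% + 0.9963 × 6.46% = 11.53%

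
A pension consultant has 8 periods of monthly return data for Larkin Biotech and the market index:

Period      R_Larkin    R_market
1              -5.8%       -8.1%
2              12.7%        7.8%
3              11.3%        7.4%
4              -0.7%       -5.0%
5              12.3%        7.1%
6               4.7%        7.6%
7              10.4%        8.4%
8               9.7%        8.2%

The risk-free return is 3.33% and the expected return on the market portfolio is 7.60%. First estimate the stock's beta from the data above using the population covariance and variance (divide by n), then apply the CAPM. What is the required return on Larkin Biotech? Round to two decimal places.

7.36%

Mean R_i = (-5.8 + 12.7 + 11.3 − 0.7 + 12.3 + 4.7 + 10.4 + 9.7) / 8 = 6.8250%
Mean R_m = (-8.1 + 7.8 + 7.4 − 5.0 + 7.1 + 7.6 + 8.4 + 8.2) / 8 = 4.1750%
Σ(R_i − R̄_i)(R_m − R̄_m) = 295.1550  ⇒  Cov = 295.1550 / 8 = 36.8944
Σ(R_m − R̄_m)² = 312.7350  ⇒  Var(R_m) = 312.7350 / 8 = 39.0919
β = Cov / Var(R_m) = 36.8944 / 39.0919 = 0.9438
MRP = 7.60% − 3.33% = 4.27%
E(R) = R_f + β × MRP = 3.33% + 0.9438 × 4.27% = 7.36%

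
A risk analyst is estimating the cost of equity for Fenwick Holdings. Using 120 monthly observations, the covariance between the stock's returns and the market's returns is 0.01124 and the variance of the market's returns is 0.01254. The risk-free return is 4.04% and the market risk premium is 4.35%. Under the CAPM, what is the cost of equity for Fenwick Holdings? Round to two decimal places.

β = Cov(R_i, R_m) / Var(R_m) = 0.01124 / 0.01254 = 0.8963
E(R) = R_f + β × MRP = 4.04% + 0.8963 × 4.35% = 7.94%

7.94%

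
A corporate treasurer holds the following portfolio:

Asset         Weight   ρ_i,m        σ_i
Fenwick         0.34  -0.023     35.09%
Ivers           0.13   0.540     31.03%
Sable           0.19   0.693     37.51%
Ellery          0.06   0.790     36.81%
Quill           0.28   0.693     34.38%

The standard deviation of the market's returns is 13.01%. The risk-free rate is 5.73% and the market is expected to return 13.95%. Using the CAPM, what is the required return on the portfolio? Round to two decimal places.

15.37%

β_Fenwick = -0.023 × 35.09% / 13.01% = -0.0620
β_Ivers = 0.540 × 31.03% / 13.01% = 1.2879
β_Sable = 0.693 × 37.51% / 13.01% = 1.9980
β_Ellery = 0.790 × 36.81% / 13.01% = 2.2352
β_Quill = 0.693 × 34.38% / 13.01% = 1.8313
β_P = Σ w_i β_i = 0.34×-0.0620 + 0.13×1.2879 + 0.19×1.9980 + 0.06×2.2352 + 0.28×1.8313 = 1.1728
MRP = 13.95% − 5.73% = 8.22%
E(R_P) = R_f + β_P × MRP = 5.73% + 1.1728 × 8.22% = 15.37%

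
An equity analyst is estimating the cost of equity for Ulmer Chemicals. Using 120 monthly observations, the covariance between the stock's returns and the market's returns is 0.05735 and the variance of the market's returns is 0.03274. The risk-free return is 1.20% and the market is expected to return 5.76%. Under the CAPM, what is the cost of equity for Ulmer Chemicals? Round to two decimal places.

β = Cov(R_i, R_m) / Var(R_m) = 0.05735 / 0.03274 = 1.7517
MRP = 5.76% − 1.20% = 4.56%
E(R) = R_f + β × MRP = 1.20% + 1.7517 × 4.56% = 9.19%

9.19%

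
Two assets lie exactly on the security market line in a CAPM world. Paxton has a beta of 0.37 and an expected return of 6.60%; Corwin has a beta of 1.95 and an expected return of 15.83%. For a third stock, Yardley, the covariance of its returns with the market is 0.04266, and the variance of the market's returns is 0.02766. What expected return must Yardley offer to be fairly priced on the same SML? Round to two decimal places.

13.45%

MRP = (15.83% − 6.60%) / (1.95 − 0.37) = 5.8418%
R_f = 6.60% − 0.37 × 5.8418% = 4.4385%
β_Yardley = Cov / Var(R_m) = 0.04266 / 0.02766 = 1.5423
E(R_Yardley) = R_f + β × MRP = 4.4385% + 1.5423 × 5.8418% = 13.45%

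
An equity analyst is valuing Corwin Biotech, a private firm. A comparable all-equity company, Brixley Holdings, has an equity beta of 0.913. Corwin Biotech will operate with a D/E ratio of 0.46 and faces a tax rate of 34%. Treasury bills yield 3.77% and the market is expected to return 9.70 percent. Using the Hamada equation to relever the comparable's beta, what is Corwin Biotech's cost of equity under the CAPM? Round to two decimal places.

10.83%

β_L = β_U × [1 + (1 − t)(D/E)] = 0.913 × [1 + (1 − 0.34) × 0.46]
    = 0.913 × [1 + 0.66 × 0.46] = 0.913 × 1.3036 = 1.1902
MRP = 9.70% − 3.77% = 5.93%
E(R) = R_f + β_L × MRP = 3.77% + 1.1902 × 5.93% = 10.83%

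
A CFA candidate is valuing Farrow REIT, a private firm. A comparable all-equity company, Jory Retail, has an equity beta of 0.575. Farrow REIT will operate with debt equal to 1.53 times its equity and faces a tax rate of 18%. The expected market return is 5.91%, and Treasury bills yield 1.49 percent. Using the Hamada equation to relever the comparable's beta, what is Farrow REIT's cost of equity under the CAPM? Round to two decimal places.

β_L = β_U × [1 + (1 − t)(D/E)] = 0.575 × [1 + (1 − 0.18) × 1.53]
    = 0.575 × [1 + 0.82 × 1.53] = 0.575 × 2.2546 = 1.2964
MRP = 5.91% − 1.49% = 4.42%
E(R) = R_f + β_L × MRP = 1.49% + 1.2964 × 4.42% = 7.22%

7.22%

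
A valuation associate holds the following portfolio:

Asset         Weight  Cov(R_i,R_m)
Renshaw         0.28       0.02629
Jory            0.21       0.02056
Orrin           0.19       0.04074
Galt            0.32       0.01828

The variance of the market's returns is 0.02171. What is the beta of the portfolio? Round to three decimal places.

β_Renshaw = 0.02629 / 0.02171 = 1.2110
β_Jory = 0.02056 / 0.02171 = 0.9470
β_Orrin = 0.04074 / 0.02171 = 1.8766
β_Galt = 0.01828 / 0.02171 = 0.8420
β_P = Σ w_i β_i = 0.28×1.2110 + 0.21×0.9470 + 0.19×1.8766 + 0.32×0.8420 = 1.1639

1.164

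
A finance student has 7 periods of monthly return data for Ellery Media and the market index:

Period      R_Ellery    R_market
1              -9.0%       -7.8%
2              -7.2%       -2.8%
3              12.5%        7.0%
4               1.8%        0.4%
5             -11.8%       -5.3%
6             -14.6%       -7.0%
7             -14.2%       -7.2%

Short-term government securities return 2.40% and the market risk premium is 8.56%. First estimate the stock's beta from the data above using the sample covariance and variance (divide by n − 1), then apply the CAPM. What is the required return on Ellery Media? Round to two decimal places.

17.61%

Mean R_i = (-9.0 − 7.2 + 12.5 + 1.8 − 11.8 − 14.6 − 14.2) / 7 = -6.0714%
Mean R_m = (-7.8 − 2.8 + 7.0 + 0.4 − 5.3 − 7.0 − 7.2) / 7 = -3.2429%
Σ(R_i − R̄_i)(R_m − R̄_m) = 307.7386  ⇒  Cov = 307.7386 / 6 = 51.2898
Σ(R_m − R̄_m)² = 173.1571  ⇒  Var(R_m) = 173.1571 / 6 = 28.8595
β = Cov / Var(R_m) = 51.2898 / 28.8595 = 1.7772
E(R) = R_f + β × MRP = 2.40% + 1.7772 × 8.56% = 17.61%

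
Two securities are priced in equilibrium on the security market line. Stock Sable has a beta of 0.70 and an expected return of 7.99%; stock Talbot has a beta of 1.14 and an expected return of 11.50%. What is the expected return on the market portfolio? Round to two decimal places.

10.38%

Both satisfy E(R) = R_f + β·MRP, so the slope of the SML is
MRP = (11.50% − 7.99%) / (1.14 − 0.70) = 3.51% / 0.44 = 7.9773%
R_f = E(R_Sable) − β_Sable·MRP = 7.99% − 0.70 × 7.9773% = 2.4059%
E(R_m) = R_f + MRP = 2.4059% + 7.9773% = 10.38%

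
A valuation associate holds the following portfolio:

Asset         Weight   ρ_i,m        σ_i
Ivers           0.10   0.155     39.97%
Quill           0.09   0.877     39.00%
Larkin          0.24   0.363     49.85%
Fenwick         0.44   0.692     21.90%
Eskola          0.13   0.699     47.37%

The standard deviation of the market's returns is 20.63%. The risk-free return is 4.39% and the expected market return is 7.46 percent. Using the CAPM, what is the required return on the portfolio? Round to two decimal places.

7.22%

β_Ivers = 0.155 × 39.97% / 20.63% = 0.3003
β_Quill = 0.877 × 39.00% / 20.63% = 1.6579
β_Larkin = 0.363 × 49.85% / 20.63% = 0.8771
β_Fenwick = 0.692 × 21.90% / 20.63% = 0.7346
β_Eskola = 0.699 × 47.37% / 20.63% = 1.6050
β_P = Σ w_i β_i = 0.10×0.3003 + 0.09×1.6579 + 0.24×0.8771 + 0.44×0.7346 + 0.13×1.6050 = 0.9216
MRP = 7.46% − 4.39% = 3.07%
E(R_P) = R_f + β_P × MRP = 4.39% + 0.9216 × 3.07% = 7.22%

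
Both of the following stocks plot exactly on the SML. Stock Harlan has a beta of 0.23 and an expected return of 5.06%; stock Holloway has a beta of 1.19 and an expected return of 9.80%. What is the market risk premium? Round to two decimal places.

4.94%

Both satisfy E(R) = R_f + β·MRP, so the slope of the SML is
MRP = (9.80% − 5.06%) / (1.19 − 0.23) = 4.74% / 0.96 = 4.9375%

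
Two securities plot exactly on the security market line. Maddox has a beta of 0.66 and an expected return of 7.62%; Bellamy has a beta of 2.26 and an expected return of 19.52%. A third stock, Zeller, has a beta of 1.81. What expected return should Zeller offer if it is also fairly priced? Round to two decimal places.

MRP (SML slope) = (19.52% − 7.62%) / (2.26 − 0.66) = 11.90% / 1.60 = 7.4375%
R_f (intercept) = 7.62% − 0.66 × 7.4375% = 2.7113%
E(R_Zeller) = R_f + β × MRP = 2.7113% + 1.81 × 7.4375% = 16.17%

16.17%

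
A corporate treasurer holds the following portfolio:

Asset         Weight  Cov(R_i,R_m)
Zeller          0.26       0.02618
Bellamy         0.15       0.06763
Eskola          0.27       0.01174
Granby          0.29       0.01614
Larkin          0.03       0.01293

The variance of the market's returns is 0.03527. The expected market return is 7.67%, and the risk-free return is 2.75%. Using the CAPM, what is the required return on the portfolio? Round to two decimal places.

β_Zeller = 0.02618 / 0.03527 = 0.7423
β_Bellamy = 0.06763 / 0.03527 = 1.9175
β_Eskola = 0.01174 / 0.03527 = 0.3329
β_Granby = 0.01614 / 0.03527 = 0.4576
β_Larkin = 0.01293 / 0.03527 = 0.3666
β_P = Σ w_i β_i = 0.26×0.7423 + 0.15×1.9175 + 0.27×0.3329 + 0.29×0.4576 + 0.03×0.3666 = 0.7142
MRP = 7.67% − 2.75% = 4.92%
E(R_P) = R_f + β_P × MRP = 2.75% + 0.7142 × 4.92% = 6.26%

6.26%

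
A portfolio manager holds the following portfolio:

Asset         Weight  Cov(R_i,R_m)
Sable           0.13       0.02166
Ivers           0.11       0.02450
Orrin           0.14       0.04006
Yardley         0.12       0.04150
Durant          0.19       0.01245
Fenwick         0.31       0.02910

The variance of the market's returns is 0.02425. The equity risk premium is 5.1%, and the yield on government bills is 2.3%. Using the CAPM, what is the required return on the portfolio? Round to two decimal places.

β_Sable = 0.02166 / 0.02425 = 0.8932
β_Ivers = 0.02450 / 0.02425 = 1.0103
β_Orrin = 0.04006 / 0.02425 = 1.6520
β_Yardley = 0.04150 / 0.02425 = 1.7113
β_Durant = 0.01245 / 0.02425 = 0.5134
β_Fenwick = 0.02910 / 0.02425 = 1.2000
β_P = Σ w_i β_i = 0.13×0.8932 + 0.11×1.0103 + 0.14×1.6520 + 0.12×1.7113 + 0.19×0.5134 + 0.31×1.2000 = 1.1334
E(R_P) = R_f + β_P × MRP = 2.3% + 1.1334 × 5.1% = 8.08%

8.08%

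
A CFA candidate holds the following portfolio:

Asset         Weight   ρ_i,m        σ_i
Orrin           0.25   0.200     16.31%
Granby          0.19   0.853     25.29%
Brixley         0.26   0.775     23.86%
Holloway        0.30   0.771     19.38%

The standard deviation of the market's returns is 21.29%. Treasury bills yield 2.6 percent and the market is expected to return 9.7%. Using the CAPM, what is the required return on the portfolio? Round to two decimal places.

β_Orrin = 0.200 × 16.31% / 21.29% = 0.1532
β_Granby = 0.853 × 25.29% / 21.29% = 1.0133
β_Brixley = 0.775 × 23.86% / 21.29% = 0.8686
β_Holloway = 0.771 × 19.38% / 21.29% = 0.7018
β_P = Σ w_i β_i = 0.25×0.1532 + 0.19×1.0133 + 0.26×0.8686 + 0.30×0.7018 = 0.6672
MRP = 9.7% − 2.6% = 7.10%
E(R_P) = R_f + β_P × MRP = 2.6% + 0.6672 × 7.1% = 7.34%

7.34%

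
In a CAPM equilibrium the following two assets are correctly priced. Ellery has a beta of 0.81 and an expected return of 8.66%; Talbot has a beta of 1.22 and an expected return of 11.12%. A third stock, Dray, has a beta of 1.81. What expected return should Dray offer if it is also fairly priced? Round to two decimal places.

14.66%

MRP (SML slope) = (11.12% − 8.66%) / (1.22 − 0.81) = 2.46% / 0.41 = 6.0000%
R_f (intercept) = 8.66% − 0.81 × 6.0000% = 3.8000%
E(R_Dray) = R_f + β × MRP = 3.8000% + 1.81 × 6.0000% = 14.66%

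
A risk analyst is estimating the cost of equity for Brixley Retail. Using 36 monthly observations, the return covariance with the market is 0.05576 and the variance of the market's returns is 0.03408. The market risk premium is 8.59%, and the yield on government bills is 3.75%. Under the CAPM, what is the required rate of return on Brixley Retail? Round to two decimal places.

β = Cov(R_i, R_m) / Var(R_m) = 0.05576 / 0.03408 = 1.6362
E(R) = R_f + β × MRP = 3.75% + 1.6362 × 8.59% = 17.80%

17.80%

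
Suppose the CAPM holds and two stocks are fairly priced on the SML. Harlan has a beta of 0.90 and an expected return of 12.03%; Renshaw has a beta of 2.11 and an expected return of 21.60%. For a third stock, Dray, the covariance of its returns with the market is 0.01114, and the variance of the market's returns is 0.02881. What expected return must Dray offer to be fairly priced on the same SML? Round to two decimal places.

MRP = (21.60% − 12.03%) / (2.11 − 0.90) = 7.9091%
R_f = 12.03% − 0.90 × 7.9091% = 4.9118%
β_Dray = Cov / Var(R_m) = 0.01114 / 0.02881 = 0.3867
E(R_Dray) = R_f + β × MRP = 4.9118% + 0.3867 × 7.9091% = 7.97%

7.97%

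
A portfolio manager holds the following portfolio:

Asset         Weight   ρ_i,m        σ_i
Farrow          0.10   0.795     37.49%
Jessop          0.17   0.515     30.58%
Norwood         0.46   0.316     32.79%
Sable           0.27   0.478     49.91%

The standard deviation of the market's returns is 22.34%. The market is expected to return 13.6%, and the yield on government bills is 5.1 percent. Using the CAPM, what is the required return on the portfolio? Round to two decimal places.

11.52%

β_Farrow = 0.795 × 37.49% / 22.34% = 1.3341
β_Jessop = 0.515 × 30.58% / 22.34% = 0.7050
β_Norwood = 0.316 × 32.79% / 22.34% = 0.4638
β_Sable = 0.478 × 49.91% / 22.34% = 1.0679
β_P = Σ w_i β_i = 0.10×1.3341 + 0.17×0.7050 + 0.46×0.4638 + 0.27×1.0679 = 0.7549
MRP = 13.6% − 5.1% = 8.50%
E(R_P) = R_f + β_P × MRP = 5.1% + 0.7549 × 8.5% = 11.52%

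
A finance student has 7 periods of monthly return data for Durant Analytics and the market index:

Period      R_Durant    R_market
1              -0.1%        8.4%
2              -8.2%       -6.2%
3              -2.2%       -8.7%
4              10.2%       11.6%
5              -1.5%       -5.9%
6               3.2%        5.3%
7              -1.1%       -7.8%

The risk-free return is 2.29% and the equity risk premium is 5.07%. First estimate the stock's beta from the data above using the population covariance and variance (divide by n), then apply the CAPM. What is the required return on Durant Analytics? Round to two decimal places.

4.84%

Mean R_i = (-0.1 − 8.2 − 2.2 + 10.2 − 1.5 + 3.2 − 1.1) / 7 = 0.0429%
Mean R_m = (8.4 − 6.2 − 8.7 + 11.6 − 5.9 + 5.3 − 7.8) / 7 = -0.4714%
Σ(R_i − R̄_i)(R_m − R̄_m) = 221.9914  ⇒  Cov = 221.9914 / 7 = 31.7131
Σ(R_m − R̄_m)² = 441.4343  ⇒  Var(R_m) = 441.4343 / 7 = 63.0620
β = Cov / Var(R_m) = 31.7131 / 63.0620 = 0.5029
E(R) = R_f + β × MRP = 2.29% + 0.5029 × 5.07% = 4.84%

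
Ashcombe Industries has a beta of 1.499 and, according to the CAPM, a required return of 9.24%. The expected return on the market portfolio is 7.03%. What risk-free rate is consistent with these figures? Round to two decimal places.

E(R) = R_f + β(E(R_m) − R_f) = R_f(1 − β) + β·E(R_m)
9.24% = R_f × (1 − 1.499) + 1.499 × 7.03%
9.24% = R_f × -0.499 + 10.53797%
R_f = (9.24% − 10.53797%) / -0.499 = 2.60%

2.60%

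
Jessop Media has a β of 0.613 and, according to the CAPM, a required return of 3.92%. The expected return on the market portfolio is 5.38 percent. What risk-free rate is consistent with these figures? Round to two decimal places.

1.61%

E(R) = R_f + β(E(R_m) − R_f) = R_f(1 − β) + β·E(R_m)
3.92% = R_f × (1 − 0.613) + 0.613 × 5.38%
3.92% = R_f × 0.387 + 3.29794%
R_f = (3.92% − 3.29794%) / 0.387 = 1.61%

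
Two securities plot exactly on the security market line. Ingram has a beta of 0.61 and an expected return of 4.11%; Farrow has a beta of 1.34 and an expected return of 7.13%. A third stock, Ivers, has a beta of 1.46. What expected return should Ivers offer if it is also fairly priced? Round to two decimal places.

MRP (SML slope) = (7.13% − 4.11%) / (1.34 − 0.61) = 3.02% / 0.73 = 4.1370%
R_f (intercept) = 4.11% − 0.61 × 4.1370% = 1.5864%
E(R_Ivers) = R_f + β × MRP = 1.5864% + 1.46 × 4.1370% = 7.63%

7.63%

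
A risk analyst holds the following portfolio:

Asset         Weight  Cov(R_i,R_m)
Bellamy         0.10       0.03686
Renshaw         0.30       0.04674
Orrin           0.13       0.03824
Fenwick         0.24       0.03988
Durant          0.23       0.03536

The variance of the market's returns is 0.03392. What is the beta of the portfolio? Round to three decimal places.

β_Bellamy = 0.03686 / 0.03392 = 1.0867
β_Renshaw = 0.04674 / 0.03392 = 1.3779
β_Orrin = 0.03824 / 0.03392 = 1.1274
β_Fenwick = 0.03988 / 0.03392 = 1.1757
β_Durant = 0.03536 / 0.03392 = 1.0425
β_P = Σ w_i β_i = 0.10×1.0867 + 0.30×1.3779 + 0.13×1.1274 + 0.24×1.1757 + 0.23×1.0425 = 1.1905

1.191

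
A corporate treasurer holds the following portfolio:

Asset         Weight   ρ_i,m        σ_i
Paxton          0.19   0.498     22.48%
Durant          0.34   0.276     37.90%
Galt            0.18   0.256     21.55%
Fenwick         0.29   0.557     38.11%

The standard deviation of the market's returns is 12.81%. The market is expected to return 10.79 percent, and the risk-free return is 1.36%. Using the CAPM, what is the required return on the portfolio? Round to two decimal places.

10.81%

β_Paxton = 0.498 × 22.48% / 12.81% = 0.8739
β_Durant = 0.276 × 37.90% / 12.81% = 0.8166
β_Galt = 0.256 × 21.55% / 12.81% = 0.4307
β_Fenwick = 0.557 × 38.11% / 12.81% = 1.6571
β_P = Σ w_i β_i = 0.19×0.8739 + 0.34×0.8166 + 0.18×0.4307 + 0.29×1.6571 = 1.0018
MRP = 10.79% − 1.36% = 9.43%
E(R_P) = R_f + β_P × MRP = 1.36% + 1.0018 × 9.43% = 10.81%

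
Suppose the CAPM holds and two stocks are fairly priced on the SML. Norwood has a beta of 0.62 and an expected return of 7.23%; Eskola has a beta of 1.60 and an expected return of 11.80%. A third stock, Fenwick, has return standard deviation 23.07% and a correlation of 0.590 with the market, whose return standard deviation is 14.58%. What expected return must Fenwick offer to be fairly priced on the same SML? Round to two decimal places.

MRP = (11.80% − 7.23%) / (1.60 − 0.62) = 4.6633%
R_f = 7.23% − 0.62 × 4.6633% = 4.3388%
β_Fenwick = ρ·σ_i/σ_m = 0.590 × 23.07 / 14.58 = 0.9336
E(R_Fenwick) = R_f + β × MRP = 4.3388% + 0.9336 × 4.6633% = 8.69%

8.69%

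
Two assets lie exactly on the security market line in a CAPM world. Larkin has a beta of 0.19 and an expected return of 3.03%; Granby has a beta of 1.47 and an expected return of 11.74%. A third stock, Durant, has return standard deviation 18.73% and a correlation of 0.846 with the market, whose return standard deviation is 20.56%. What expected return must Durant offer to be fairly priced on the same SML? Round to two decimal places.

6.98%

MRP = (11.74% − 3.03%) / (1.47 − 0.19) = 6.8047%
R_f = 3.03% − 0.19 × 6.8047% = 1.7371%
β_Durant = ρ·σ_i/σ_m = 0.846 × 18.73 / 20.56 = 0.7707
E(R_Durant) = R_f + β × MRP = 1.7371% + 0.7707 × 6.8047% = 6.98%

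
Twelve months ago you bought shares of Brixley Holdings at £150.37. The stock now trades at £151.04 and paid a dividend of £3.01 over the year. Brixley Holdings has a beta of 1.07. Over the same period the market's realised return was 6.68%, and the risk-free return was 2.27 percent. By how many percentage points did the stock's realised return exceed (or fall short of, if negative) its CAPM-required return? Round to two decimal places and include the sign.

-4.54%

Realised HPR = (P1 + D1 − P0) / P0 = (151.04 + 3.01 − 150.37) / 150.37 = 3.68 / 150.37 = 2.4473%
MRP = 6.68% − 2.27% = 4.41%
CAPM required = R_f + β·MRP = 2.27% + 1.07 × 4.41% = 6.9887%
α = realised − required = 2.4473% − 6.9887% = -4.54%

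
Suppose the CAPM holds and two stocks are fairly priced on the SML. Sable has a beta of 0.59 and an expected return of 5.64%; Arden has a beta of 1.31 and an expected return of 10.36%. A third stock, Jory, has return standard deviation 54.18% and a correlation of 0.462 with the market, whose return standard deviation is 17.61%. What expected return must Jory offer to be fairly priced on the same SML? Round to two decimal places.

MRP = (10.36% − 5.64%) / (1.31 − 0.59) = 6.5556%
R_f = 5.64% − 0.59 × 6.5556% = 1.7722%
β_Jory = ρ·σ_i/σ_m = 0.462 × 54.18 / 17.61 = 1.4214
E(R_Jory) = R_f + β × MRP = 1.7722% + 1.4214 × 6.5556% = 11.09%

11.09%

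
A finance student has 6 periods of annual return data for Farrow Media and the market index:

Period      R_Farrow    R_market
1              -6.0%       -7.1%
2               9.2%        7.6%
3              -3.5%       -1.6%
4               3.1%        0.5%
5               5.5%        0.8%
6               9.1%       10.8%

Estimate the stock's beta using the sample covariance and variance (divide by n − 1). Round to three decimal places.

0.915

Mean R_i = (-6.0 + 9.2 − 3.5 + 3.1 + 5.5 + 9.1) / 6 = 2.9000%
Mean R_m = (-7.1 + 7.6 − 1.6 + 0.5 + 0.8 + 10.8) / 6 = 1.8333%
Σ(R_i − R̄_i)(R_m − R̄_m) = 190.4500  ⇒  Cov = 190.4500 / 5 = 38.0900
Σ(R_m − R̄_m)² = 208.0933  ⇒  Var(R_m) = 208.0933 / 5 = 41.6187
β = Cov / Var(R_m) = 38.0900 / 41.6187 = 0.9152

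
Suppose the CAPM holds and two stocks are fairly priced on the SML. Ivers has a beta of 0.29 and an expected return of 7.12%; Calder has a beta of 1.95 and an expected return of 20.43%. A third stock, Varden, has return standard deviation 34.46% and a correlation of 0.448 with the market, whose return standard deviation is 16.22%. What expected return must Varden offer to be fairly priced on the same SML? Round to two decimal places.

MRP = (20.43% − 7.12%) / (1.95 − 0.29) = 8.0181%
R_f = 7.12% − 0.29 × 8.0181% = 4.7948%
β_Varden = ρ·σ_i/σ_m = 0.448 × 34.46 / 16.22 = 0.9518
E(R_Varden) = R_f + β × MRP = 4.7948% + 0.9518 × 8.0181% = 12.43%

12.43%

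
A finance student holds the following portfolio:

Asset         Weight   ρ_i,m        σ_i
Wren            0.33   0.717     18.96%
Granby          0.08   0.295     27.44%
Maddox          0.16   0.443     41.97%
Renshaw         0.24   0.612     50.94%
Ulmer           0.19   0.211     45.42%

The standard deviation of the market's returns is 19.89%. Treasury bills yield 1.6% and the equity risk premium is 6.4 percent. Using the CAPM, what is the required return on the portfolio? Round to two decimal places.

7.20%

β_Wren = 0.717 × 18.96% / 19.89% = 0.6835
β_Granby = 0.295 × 27.44% / 19.89% = 0.4070
β_Maddox = 0.443 × 41.97% / 19.89% = 0.9348
β_Renshaw = 0.612 × 50.94% / 19.89% = 1.5674
β_Ulmer = 0.211 × 45.42% / 19.89% = 0.4818
β_P = Σ w_i β_i = 0.33×0.6835 + 0.08×0.4070 + 0.16×0.9348 + 0.24×1.5674 + 0.19×0.4818 = 0.8754
E(R_P) = R_f + β_P × MRP = 1.6% + 0.8754 × 6.4% = 7.20%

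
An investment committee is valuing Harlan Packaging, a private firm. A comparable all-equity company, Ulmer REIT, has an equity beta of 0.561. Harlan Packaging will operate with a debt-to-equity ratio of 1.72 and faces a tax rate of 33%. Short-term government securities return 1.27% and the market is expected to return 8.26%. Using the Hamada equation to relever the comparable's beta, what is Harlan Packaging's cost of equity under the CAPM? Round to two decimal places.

9.71%

β_L = β_U × [1 + (1 − t)(D/E)] = 0.561 × [1 + (1 − 0.33) × 1.72]
    = 0.561 × [1 + 0.67 × 1.72] = 0.561 × 2.1524 = 1.2075
MRP = 8.26% − 1.27% = 6.99%
E(R) = R_f + β_L × MRP = 1.27% + 1.2075 × 6.99% = 9.71%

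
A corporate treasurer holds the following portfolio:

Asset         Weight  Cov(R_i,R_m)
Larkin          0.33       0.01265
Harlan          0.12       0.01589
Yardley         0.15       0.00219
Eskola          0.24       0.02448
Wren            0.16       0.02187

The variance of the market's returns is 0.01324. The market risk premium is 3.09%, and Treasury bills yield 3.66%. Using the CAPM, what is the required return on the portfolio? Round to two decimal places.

7.34%

β_Larkin = 0.01265 / 0.01324 = 0.9554
β_Harlan = 0.01589 / 0.01324 = 1.2002
β_Yardley = 0.00219 / 0.01324 = 0.1654
β_Eskola = 0.02448 / 0.01324 = 1.8489
β_Wren = 0.02187 / 0.01324 = 1.6518
β_P = Σ w_i β_i = 0.33×0.9554 + 0.12×1.2002 + 0.15×0.1654 + 0.24×1.8489 + 0.16×1.6518 = 1.1921
E(R_P) = R_f + β_P × MRP = 3.66% + 1.1921 × 3.09% = 7.34%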